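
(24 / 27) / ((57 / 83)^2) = 1.88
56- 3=53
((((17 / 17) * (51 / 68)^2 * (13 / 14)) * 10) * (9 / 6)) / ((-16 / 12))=-5265 / 896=-5.88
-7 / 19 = -0.37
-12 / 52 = -3 / 13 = -0.23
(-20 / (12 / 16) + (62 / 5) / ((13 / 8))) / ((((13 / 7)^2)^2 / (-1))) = 8912512 / 5569395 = 1.60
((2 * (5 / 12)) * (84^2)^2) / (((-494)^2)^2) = 2593080 / 3722098081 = 0.00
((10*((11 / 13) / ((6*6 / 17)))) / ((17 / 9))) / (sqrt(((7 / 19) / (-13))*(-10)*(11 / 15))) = 5*sqrt(114114) / 364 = 4.64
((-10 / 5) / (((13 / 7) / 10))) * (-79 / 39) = 11060 / 507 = 21.81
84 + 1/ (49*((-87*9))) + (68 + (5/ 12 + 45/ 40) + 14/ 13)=616954045/ 3990168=154.62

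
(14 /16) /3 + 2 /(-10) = 11 /120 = 0.09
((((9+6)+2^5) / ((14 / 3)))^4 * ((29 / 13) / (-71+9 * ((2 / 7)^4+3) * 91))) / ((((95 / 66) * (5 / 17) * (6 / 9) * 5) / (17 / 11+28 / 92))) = 15783684411213 / 1254602965000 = 12.58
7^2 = 49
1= 1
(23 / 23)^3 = 1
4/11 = 0.36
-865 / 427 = -2.03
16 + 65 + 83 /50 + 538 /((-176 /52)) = -20981 /275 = -76.29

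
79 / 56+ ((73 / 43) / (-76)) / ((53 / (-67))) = 3489253 / 2424856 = 1.44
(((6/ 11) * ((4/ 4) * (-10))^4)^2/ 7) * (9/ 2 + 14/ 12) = 20400000000/ 847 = 24085005.90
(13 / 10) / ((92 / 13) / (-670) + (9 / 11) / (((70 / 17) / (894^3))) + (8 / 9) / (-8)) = 7846839 / 856968090814702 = 0.00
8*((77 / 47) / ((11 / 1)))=56 / 47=1.19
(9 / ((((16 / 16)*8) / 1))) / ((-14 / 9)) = -0.72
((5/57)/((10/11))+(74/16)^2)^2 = 6144208225/13307904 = 461.70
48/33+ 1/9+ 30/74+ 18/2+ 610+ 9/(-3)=2263628/3663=617.97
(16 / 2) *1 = 8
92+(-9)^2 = 173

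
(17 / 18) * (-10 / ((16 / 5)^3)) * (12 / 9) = -10625 / 27648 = -0.38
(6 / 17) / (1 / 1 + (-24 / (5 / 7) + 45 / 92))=-2760 / 251107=-0.01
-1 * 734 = -734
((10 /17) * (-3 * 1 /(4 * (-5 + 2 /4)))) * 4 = 0.39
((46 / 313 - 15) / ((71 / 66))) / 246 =-51139 / 911143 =-0.06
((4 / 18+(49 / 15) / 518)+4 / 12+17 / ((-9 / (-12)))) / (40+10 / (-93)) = 0.58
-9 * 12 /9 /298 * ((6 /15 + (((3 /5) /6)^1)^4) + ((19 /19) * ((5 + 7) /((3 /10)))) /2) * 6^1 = -1836009 /372500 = -4.93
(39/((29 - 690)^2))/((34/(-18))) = -351/7427657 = -0.00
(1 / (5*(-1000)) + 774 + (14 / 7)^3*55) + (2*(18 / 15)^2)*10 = 1242.80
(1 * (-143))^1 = -143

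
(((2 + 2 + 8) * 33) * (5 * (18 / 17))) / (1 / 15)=534600 / 17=31447.06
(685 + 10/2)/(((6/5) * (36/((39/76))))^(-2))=4132104192/845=4890064.13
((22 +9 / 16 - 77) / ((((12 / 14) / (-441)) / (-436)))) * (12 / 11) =-13321667.86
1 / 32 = 0.03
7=7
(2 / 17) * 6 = 12 / 17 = 0.71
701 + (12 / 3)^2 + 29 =746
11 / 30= 0.37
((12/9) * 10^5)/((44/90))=3000000/11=272727.27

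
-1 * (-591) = 591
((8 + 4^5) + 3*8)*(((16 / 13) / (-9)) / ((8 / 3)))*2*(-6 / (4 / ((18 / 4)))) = 9504 / 13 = 731.08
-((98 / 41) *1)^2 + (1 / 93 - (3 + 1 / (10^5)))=-136049156333 / 15633300000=-8.70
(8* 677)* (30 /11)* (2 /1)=324960 /11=29541.82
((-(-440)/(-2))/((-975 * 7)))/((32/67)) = 737/10920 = 0.07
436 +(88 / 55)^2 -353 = 2139 / 25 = 85.56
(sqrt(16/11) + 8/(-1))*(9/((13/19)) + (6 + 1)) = -2096/13 + 1048*sqrt(11)/143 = -136.92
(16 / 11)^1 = 16 / 11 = 1.45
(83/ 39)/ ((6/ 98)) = 4067/ 117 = 34.76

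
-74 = -74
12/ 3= 4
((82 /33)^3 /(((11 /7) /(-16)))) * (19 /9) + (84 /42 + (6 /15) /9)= -5830187276 /17788815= -327.74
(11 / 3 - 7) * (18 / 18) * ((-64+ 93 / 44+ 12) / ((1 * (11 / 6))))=10975 / 121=90.70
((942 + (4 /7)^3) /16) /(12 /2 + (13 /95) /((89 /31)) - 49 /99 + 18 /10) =135253916325 /16888093432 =8.01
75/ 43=1.74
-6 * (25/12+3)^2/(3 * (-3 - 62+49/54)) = 11163/13844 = 0.81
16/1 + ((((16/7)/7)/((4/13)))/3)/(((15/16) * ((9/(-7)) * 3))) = 135248/8505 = 15.90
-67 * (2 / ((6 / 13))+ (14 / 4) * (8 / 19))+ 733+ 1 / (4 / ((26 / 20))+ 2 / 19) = 1713647 / 4978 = 344.24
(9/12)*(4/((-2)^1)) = -3/2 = -1.50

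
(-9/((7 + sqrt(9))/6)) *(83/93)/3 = -249/155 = -1.61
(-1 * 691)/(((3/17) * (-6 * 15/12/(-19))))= -446386/45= -9919.69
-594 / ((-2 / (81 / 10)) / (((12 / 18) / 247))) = 8019 / 1235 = 6.49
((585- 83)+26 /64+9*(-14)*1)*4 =12045 /8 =1505.62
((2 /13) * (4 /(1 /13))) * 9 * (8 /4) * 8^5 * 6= 28311552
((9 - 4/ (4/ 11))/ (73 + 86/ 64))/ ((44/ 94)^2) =-35344/ 287859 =-0.12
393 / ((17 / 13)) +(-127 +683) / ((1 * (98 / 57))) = 519723 / 833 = 623.92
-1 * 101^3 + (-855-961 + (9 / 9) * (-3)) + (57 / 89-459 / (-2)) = -183676395 / 178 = -1031889.86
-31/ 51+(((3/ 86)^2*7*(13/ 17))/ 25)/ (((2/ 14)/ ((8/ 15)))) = -7153409/ 11787375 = -0.61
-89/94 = -0.95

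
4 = 4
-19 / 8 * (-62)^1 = 589 / 4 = 147.25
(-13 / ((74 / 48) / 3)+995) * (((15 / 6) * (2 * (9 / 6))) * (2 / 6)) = 179395 / 74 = 2424.26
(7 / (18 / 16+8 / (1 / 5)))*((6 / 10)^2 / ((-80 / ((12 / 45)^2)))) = -8 / 146875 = -0.00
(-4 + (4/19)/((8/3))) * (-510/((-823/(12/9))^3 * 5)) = -162112/95322542157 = -0.00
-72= -72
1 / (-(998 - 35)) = -1 / 963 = -0.00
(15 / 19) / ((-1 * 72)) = -5 / 456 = -0.01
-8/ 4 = -2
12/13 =0.92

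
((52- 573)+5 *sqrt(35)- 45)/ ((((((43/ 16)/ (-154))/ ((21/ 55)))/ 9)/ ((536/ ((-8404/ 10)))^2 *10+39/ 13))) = 747586416040128/ 949053215- 1320824056608 *sqrt(35)/ 189810643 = 746550.25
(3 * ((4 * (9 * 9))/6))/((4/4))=162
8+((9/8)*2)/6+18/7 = 613/56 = 10.95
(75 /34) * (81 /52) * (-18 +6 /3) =-12150 /221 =-54.98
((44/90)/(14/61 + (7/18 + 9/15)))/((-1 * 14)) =-1342/46823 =-0.03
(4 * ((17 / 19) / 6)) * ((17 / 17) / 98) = 17 / 2793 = 0.01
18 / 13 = 1.38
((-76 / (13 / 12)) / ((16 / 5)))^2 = 81225 / 169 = 480.62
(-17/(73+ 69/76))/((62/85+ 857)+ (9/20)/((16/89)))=-1405696/5257135661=-0.00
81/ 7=11.57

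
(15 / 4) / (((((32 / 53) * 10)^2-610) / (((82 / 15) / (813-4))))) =-115169 / 2606743620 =-0.00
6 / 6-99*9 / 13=-878 / 13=-67.54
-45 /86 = -0.52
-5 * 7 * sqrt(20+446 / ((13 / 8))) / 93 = -6.46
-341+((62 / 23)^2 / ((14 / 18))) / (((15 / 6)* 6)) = -6302083 / 18515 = -340.38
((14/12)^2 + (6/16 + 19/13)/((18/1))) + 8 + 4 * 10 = 30865/624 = 49.46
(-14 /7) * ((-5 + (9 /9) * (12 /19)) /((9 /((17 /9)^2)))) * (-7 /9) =-335818 /124659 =-2.69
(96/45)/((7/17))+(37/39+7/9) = 6.91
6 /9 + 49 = 149 /3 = 49.67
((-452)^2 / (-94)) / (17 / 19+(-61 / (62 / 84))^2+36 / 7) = -13056353576 / 41066857945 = -0.32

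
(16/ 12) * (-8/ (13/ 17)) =-544/ 39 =-13.95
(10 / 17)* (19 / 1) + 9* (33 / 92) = 22529 / 1564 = 14.40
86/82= 1.05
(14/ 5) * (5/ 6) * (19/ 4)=133/ 12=11.08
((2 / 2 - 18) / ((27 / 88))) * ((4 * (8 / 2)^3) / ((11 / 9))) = -34816 / 3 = -11605.33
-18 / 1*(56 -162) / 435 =636 / 145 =4.39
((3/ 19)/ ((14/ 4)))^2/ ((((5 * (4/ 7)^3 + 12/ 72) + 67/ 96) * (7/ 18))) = 62208/ 21367229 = 0.00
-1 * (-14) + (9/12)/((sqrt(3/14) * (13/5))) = 5 * sqrt(42)/52 + 14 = 14.62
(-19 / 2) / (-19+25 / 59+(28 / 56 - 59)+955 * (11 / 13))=-14573 / 1121355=-0.01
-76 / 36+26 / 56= -415 / 252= -1.65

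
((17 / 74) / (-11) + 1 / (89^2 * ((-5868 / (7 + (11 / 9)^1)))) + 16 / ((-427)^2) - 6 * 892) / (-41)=41535609542503591507 / 318190092275974149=130.54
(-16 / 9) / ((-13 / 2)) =32 / 117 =0.27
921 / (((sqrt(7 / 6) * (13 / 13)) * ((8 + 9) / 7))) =921 * sqrt(42) / 17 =351.10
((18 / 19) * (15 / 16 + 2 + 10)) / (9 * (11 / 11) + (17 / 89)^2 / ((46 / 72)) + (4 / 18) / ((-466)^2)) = 165834564916329 / 122544932280860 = 1.35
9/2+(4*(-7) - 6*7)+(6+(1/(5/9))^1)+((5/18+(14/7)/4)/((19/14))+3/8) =-388183/6840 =-56.75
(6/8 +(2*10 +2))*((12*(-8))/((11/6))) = -13104/11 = -1191.27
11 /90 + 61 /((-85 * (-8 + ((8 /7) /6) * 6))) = 2777 /12240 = 0.23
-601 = -601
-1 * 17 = -17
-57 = -57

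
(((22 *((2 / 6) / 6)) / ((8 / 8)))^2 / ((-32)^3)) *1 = -121 / 2654208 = -0.00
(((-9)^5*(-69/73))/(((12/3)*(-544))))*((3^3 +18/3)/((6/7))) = -313727337/317696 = -987.51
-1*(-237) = 237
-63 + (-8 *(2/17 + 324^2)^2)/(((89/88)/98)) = -219724048189345735/25721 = -8542593530163.90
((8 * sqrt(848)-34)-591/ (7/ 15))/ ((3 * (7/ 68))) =-3456.55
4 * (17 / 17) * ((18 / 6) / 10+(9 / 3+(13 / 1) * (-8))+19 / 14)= -13908 / 35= -397.37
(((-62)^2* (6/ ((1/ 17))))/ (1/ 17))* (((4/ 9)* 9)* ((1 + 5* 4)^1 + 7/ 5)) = 2986142208/ 5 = 597228441.60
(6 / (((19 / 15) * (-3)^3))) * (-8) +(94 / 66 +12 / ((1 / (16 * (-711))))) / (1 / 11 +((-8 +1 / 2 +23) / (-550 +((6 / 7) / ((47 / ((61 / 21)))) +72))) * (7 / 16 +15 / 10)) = -3014792272091024 / 620032947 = -4862309.80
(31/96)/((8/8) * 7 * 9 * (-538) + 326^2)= 31/6948672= 0.00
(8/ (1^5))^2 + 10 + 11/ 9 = 677/ 9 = 75.22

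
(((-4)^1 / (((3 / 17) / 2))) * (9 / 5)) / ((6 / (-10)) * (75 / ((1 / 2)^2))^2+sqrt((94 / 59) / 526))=408 * sqrt(729299) / 226237859999765+68374108800 / 45247571999953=0.00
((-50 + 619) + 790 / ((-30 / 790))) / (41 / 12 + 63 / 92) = -1396169 / 283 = -4933.46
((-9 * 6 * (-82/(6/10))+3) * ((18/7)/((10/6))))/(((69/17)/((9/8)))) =442017/140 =3157.26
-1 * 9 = -9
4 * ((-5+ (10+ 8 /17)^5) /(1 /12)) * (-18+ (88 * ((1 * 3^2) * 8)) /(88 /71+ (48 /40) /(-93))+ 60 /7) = 2089314681904898784864 /67078304251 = 31147398629.62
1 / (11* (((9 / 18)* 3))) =2 / 33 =0.06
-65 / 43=-1.51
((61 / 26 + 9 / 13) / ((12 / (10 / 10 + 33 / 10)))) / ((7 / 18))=10191 / 3640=2.80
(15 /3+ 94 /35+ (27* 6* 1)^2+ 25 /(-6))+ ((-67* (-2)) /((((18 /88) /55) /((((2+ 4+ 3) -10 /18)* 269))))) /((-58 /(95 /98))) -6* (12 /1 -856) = -1538485454461 /1151010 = -1336639.52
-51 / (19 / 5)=-255 / 19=-13.42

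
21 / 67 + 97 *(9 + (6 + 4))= 123502 / 67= 1843.31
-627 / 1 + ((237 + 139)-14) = -265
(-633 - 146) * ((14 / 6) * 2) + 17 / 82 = -894241 / 246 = -3635.13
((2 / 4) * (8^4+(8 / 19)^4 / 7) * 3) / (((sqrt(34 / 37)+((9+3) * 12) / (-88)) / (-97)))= 32892072271872 * sqrt(1258) / 3591516439+1991465466642432 / 3591516439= 879319.72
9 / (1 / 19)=171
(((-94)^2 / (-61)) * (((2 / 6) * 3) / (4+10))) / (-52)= 2209 / 11102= 0.20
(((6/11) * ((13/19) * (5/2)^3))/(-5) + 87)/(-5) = -71757/4180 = -17.17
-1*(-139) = 139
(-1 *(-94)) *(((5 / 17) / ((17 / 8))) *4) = 15040 / 289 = 52.04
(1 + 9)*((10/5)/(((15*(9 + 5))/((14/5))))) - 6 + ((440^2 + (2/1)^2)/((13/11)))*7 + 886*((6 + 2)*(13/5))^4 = 166985875.12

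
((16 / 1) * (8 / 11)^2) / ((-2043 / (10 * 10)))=-102400 / 247203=-0.41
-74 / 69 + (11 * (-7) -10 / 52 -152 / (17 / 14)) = -6204551 / 30498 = -203.44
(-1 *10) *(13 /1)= -130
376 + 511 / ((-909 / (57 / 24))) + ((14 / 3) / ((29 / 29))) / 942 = 142587349 / 380568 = 374.67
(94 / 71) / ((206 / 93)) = 4371 / 7313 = 0.60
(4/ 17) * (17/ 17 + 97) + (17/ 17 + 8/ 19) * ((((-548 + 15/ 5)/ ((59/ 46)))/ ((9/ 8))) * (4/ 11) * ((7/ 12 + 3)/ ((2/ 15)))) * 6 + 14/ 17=-6592414814/ 209627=-31448.31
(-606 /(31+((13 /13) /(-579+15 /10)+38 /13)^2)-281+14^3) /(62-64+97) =21816114564723 /846735709745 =25.76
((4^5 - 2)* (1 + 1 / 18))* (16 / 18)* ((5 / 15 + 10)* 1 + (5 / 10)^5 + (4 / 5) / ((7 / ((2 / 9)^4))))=105639916001 / 10628820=9939.01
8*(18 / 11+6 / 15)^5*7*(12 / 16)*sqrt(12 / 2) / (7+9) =46261469184*sqrt(6) / 503284375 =225.16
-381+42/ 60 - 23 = -4033/ 10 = -403.30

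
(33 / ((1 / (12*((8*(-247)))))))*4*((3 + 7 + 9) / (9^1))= -6607744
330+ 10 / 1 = 340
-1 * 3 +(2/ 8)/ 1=-11/ 4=-2.75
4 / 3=1.33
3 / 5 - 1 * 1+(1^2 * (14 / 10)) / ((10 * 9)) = -173 / 450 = -0.38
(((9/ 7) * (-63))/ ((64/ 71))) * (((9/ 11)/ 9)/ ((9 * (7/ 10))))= -3195/ 2464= -1.30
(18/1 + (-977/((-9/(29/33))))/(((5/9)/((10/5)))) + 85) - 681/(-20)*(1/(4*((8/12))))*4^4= 613013/165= 3715.23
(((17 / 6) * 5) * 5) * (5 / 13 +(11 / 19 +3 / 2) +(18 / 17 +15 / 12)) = 667975 / 1976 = 338.04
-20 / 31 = -0.65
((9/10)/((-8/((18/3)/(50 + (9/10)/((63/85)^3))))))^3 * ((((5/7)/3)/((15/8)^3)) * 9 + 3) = -35088979174047201879/4883478952472265625000000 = -0.00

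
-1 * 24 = -24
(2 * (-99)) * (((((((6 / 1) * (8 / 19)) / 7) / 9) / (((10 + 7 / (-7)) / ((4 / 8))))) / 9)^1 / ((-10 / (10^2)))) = 1760 / 3591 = 0.49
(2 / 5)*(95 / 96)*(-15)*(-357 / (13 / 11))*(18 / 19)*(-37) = -6538455 / 104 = -62869.76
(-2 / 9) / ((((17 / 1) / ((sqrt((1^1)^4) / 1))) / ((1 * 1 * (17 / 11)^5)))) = -167042 / 1449459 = -0.12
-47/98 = -0.48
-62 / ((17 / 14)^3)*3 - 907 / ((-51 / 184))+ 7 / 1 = 46802653 / 14739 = 3175.43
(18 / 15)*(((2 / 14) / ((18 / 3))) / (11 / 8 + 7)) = 8 / 2345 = 0.00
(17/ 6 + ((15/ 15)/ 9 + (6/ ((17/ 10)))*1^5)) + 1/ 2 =1067/ 153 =6.97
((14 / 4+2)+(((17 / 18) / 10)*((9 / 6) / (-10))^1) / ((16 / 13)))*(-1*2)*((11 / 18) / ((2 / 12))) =-1159169 / 28800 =-40.25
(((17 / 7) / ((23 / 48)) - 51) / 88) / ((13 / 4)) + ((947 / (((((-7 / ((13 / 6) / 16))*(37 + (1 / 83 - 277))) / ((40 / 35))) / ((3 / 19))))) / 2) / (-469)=-36756139898497 / 228846310885192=-0.16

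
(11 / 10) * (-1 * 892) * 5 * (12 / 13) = -58872 / 13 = -4528.62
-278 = -278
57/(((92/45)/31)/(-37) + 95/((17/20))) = 50014935/98066936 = 0.51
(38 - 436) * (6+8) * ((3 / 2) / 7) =-1194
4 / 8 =1 / 2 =0.50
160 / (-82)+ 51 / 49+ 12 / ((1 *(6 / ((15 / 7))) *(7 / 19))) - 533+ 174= -699690 / 2009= -348.28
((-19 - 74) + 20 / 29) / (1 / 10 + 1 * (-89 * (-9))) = -26770 / 232319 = -0.12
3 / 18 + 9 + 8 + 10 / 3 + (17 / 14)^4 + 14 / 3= 3150971 / 115248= 27.34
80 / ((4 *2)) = 10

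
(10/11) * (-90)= -900/11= -81.82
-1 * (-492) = 492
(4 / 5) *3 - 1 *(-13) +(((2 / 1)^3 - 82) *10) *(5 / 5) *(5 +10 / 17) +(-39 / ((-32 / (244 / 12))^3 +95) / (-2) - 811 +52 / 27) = -467808396057071 / 94914126810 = -4928.75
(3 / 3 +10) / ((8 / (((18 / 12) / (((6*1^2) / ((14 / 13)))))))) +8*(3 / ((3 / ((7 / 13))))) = 973 / 208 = 4.68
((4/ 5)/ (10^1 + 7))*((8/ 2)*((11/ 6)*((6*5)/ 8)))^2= 35.59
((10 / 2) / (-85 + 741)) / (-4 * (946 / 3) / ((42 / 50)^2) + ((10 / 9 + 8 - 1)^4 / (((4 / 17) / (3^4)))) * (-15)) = -1323 / 3879850787492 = -0.00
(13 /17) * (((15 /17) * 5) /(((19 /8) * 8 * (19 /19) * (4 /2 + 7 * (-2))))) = -325 /21964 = -0.01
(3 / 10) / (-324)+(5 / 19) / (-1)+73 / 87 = 342169 / 595080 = 0.57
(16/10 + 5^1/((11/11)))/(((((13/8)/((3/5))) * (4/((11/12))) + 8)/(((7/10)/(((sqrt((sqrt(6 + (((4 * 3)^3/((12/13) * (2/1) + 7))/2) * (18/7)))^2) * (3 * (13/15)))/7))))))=5929 * sqrt(166639830)/1955516680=0.04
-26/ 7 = -3.71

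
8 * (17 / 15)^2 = 2312 / 225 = 10.28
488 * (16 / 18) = 3904 / 9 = 433.78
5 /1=5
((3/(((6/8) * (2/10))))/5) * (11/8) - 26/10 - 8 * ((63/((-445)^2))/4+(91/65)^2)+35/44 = -104428087/8713100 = -11.99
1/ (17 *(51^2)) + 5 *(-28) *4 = -24761519/ 44217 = -560.00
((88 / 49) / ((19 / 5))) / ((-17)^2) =0.00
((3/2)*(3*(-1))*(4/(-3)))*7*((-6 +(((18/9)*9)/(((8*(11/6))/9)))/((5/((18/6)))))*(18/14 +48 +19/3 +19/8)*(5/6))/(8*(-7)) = -224089/9856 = -22.74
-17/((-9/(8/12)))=34/27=1.26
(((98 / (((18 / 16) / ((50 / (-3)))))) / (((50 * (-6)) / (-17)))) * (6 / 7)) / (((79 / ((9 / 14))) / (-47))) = 6392 / 237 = 26.97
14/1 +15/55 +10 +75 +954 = 11586/11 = 1053.27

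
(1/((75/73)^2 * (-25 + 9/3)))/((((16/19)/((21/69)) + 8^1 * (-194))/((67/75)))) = 47486719/1912383000000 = 0.00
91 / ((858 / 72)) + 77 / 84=1129 / 132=8.55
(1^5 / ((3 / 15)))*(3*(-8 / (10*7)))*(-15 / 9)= 20 / 7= 2.86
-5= -5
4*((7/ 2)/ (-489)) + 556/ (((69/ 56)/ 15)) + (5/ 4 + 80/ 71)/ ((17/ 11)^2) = 6249134501773/ 923108772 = 6769.66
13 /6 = 2.17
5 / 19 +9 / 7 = 206 / 133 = 1.55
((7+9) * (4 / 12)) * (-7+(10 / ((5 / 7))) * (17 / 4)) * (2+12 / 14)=800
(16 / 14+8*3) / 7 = 176 / 49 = 3.59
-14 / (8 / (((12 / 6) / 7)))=-1 / 2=-0.50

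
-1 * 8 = -8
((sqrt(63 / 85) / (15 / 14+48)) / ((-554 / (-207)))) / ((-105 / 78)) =-5382 *sqrt(595) / 26959025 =-0.00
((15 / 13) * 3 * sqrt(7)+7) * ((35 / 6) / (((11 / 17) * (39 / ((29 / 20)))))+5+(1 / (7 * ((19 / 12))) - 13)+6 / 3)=-38168365 * sqrt(7) / 1977976 - 7633673 / 195624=-90.08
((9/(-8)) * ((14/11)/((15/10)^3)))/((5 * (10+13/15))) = -14/1793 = -0.01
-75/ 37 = -2.03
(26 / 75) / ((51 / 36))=104 / 425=0.24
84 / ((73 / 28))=2352 / 73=32.22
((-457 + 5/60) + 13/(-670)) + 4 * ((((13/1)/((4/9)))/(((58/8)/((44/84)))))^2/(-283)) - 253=-710.00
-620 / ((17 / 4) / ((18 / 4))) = -11160 / 17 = -656.47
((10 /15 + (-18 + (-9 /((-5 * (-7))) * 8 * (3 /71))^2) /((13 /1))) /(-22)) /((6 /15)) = 0.08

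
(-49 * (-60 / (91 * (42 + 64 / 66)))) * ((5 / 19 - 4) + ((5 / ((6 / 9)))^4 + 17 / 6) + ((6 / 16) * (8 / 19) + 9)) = 3341591715 / 1400984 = 2385.17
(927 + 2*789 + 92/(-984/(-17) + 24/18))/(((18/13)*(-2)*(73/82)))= -1016.74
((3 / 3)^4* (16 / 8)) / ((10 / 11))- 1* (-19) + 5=131 / 5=26.20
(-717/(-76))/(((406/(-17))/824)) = -1255467/3857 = -325.50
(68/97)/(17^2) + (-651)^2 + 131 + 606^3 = 367675795256/1649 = 222968948.00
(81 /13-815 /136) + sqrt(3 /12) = 1305 /1768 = 0.74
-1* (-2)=2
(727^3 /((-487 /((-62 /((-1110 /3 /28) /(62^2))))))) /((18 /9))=-641027027656568 /90095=-7115012238.82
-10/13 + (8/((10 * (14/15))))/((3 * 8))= -267/364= -0.73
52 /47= 1.11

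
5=5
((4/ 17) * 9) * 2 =72/ 17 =4.24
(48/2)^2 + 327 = 903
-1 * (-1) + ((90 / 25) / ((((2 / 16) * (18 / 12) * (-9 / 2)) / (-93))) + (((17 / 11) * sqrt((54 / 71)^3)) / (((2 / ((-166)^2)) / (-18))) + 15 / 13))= 25932 / 65 - 683003016 * sqrt(426) / 55451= -253825.92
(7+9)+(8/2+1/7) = 141/7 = 20.14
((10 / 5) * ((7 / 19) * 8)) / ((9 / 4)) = 448 / 171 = 2.62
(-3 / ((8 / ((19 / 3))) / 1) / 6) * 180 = -285 / 4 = -71.25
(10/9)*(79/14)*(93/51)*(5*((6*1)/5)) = 24490/357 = 68.60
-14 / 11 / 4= -0.32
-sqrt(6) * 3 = -3 * sqrt(6) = -7.35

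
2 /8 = 1 /4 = 0.25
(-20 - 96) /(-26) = 58 /13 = 4.46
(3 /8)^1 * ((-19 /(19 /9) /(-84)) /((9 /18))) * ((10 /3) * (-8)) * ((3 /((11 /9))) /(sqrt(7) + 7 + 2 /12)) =-104490 /122969 + 14580 * sqrt(7) /122969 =-0.54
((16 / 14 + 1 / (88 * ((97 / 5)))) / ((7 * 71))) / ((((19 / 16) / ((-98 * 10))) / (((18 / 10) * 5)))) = -24596280 / 1439383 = -17.09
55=55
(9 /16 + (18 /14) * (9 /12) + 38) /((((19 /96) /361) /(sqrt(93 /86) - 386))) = -194805708 /7 + 252339 * sqrt(7998) /301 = -27754413.22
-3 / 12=-1 / 4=-0.25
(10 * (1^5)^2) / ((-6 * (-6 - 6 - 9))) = 5 / 63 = 0.08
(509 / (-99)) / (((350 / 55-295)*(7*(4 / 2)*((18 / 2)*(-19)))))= -509 / 68408550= -0.00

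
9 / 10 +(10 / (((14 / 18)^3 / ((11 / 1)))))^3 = 5156567071772463 / 403536070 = 12778453.91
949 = 949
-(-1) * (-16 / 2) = -8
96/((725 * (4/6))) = 144/725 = 0.20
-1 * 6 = -6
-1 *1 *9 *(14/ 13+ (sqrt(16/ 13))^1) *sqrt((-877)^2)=-31572 *sqrt(13)/ 13 - 110502/ 13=-17256.65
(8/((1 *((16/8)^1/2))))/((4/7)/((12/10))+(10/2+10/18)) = 126/95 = 1.33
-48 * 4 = -192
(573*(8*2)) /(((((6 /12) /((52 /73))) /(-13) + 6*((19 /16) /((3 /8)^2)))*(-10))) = -18592704 /1026425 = -18.11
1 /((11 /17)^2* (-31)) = -289 /3751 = -0.08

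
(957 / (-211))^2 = 915849 / 44521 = 20.57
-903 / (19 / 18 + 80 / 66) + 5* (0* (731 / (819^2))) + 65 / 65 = -178345 / 449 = -397.20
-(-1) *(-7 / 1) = -7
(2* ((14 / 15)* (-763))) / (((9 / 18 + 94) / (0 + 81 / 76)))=-16.06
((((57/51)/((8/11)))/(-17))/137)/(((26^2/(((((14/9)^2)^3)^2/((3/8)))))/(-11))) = 32584826137701376/5669391947411362131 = 0.01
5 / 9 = 0.56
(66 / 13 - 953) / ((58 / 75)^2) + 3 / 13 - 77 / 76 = -50679643 / 31958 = -1585.82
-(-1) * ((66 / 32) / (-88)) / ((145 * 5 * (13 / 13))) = -3 / 92800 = -0.00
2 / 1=2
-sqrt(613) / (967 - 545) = -sqrt(613) / 422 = -0.06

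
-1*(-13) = 13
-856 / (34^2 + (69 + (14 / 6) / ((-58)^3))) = -501047616 / 717036593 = -0.70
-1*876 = -876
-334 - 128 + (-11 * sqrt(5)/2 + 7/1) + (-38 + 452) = -41 - 11 * sqrt(5)/2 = -53.30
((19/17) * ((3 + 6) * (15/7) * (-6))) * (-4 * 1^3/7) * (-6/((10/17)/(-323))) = 11930328/49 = 243476.08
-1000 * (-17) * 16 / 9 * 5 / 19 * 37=50320000 / 171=294269.01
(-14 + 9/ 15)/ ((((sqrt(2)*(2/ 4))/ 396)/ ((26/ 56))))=-86229*sqrt(2)/ 35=-3484.18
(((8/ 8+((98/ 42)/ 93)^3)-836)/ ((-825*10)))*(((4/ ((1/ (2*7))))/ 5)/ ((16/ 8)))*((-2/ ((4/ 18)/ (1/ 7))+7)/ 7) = 0.46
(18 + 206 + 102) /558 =163 /279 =0.58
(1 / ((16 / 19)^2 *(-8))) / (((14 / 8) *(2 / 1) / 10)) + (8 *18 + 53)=704243 / 3584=196.50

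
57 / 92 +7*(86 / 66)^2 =1252829 / 100188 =12.50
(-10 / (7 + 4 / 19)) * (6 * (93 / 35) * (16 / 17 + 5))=-2141604 / 16303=-131.36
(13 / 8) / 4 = 13 / 32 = 0.41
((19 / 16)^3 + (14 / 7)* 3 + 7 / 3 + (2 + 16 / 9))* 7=3557365 / 36864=96.50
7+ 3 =10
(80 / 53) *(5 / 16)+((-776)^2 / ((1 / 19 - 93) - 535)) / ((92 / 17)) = -26497963 / 149937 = -176.73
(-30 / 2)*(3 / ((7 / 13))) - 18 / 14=-84.86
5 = 5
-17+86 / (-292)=-2525 / 146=-17.29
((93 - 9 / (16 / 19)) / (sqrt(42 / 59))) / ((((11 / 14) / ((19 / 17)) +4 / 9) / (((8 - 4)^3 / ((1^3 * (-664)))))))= -75069 * sqrt(2478) / 456002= -8.19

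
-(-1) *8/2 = 4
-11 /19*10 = -110 /19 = -5.79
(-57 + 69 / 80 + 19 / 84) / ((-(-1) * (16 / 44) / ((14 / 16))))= -1033241 / 7680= -134.54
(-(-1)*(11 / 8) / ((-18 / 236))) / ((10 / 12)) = -21.63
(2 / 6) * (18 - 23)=-5 / 3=-1.67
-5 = -5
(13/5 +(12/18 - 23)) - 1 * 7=-401/15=-26.73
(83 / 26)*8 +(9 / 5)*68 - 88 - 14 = 2986 / 65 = 45.94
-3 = -3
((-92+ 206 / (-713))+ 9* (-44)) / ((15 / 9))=-208890 / 713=-292.97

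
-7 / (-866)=7 / 866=0.01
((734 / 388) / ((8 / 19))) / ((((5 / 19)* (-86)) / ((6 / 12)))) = -132487 / 1334720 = -0.10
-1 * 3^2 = -9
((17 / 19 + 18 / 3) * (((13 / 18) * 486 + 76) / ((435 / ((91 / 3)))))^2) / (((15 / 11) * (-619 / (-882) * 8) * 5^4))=106610160097441 / 83455320937500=1.28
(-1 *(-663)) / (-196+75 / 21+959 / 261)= -1211301 / 344854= -3.51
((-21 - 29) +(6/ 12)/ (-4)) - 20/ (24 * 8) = -2411/ 48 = -50.23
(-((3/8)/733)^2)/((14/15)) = -0.00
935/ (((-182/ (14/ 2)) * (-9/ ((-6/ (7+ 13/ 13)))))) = -3.00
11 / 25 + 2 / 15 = 43 / 75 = 0.57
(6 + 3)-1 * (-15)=24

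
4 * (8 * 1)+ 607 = 639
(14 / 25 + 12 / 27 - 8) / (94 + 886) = -787 / 110250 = -0.01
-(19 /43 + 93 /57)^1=-1694 /817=-2.07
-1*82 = -82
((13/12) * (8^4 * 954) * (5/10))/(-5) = -2116608/5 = -423321.60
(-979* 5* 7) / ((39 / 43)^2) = -63355985 / 1521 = -41654.17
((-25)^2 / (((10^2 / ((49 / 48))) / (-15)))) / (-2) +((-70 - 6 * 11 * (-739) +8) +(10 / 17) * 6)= 106109117 / 2176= 48763.38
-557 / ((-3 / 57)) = 10583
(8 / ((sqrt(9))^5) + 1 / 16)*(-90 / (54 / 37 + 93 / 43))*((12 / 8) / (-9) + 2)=-32464355 / 7468848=-4.35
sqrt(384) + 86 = 8 * sqrt(6) + 86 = 105.60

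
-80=-80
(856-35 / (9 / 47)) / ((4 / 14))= 42413 / 18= 2356.28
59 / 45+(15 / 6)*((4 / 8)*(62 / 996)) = 41501 / 29880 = 1.39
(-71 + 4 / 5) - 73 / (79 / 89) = -60214 / 395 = -152.44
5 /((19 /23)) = 115 /19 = 6.05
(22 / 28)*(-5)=-55 / 14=-3.93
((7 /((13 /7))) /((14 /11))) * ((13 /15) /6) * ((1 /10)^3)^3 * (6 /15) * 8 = 77 /56250000000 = 0.00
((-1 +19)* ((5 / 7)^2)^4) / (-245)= -1406250 / 282475249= -0.00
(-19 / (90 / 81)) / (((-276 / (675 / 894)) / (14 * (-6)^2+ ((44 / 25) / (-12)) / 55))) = 32318829 / 1370800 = 23.58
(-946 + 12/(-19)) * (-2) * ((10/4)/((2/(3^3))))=1214055/19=63897.63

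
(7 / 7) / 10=0.10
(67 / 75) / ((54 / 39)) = 871 / 1350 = 0.65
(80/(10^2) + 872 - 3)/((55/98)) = 426202/275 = 1549.83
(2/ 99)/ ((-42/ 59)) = -59/ 2079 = -0.03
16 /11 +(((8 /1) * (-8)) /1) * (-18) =12688 /11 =1153.45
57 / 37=1.54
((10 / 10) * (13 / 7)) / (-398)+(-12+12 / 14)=-31057 / 2786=-11.15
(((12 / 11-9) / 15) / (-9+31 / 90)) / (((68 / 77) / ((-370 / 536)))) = -337995 / 7098248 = -0.05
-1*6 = -6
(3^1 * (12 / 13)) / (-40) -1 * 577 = -75019 / 130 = -577.07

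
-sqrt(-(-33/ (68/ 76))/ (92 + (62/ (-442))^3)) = -221 * sqrt(899331909619)/ 331001807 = -0.63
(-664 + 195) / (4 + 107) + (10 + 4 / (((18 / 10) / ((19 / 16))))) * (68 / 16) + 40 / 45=89473 / 1776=50.38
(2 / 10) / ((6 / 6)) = 0.20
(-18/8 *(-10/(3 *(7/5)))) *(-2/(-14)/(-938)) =-0.00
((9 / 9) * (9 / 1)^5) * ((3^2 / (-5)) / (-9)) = 59049 / 5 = 11809.80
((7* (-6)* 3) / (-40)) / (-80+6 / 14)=-441 / 11140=-0.04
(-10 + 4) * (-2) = 12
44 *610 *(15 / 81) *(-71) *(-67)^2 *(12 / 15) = -34217671840 / 27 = -1267321179.26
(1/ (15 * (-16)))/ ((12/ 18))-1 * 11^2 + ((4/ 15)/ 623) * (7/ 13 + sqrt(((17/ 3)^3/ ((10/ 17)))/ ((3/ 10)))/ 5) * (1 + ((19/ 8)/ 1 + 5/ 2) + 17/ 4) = -783828239/ 6479200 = -120.98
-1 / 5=-0.20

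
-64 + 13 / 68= -4339 / 68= -63.81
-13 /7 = -1.86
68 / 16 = 17 / 4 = 4.25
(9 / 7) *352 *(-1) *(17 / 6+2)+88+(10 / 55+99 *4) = -131150 / 77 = -1703.25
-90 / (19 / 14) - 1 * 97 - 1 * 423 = -11140 / 19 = -586.32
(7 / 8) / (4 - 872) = -1 / 992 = -0.00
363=363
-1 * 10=-10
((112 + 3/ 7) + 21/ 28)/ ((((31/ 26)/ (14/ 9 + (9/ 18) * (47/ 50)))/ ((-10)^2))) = 75102131/ 3906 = 19227.38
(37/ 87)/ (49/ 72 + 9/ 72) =444/ 841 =0.53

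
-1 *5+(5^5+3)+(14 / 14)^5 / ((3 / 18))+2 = 3131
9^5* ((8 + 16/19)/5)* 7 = 69441624/95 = 730964.46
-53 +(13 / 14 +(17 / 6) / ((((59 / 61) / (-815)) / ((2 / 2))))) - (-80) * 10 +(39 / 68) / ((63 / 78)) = -69036293 / 42126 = -1638.80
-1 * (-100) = 100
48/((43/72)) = 3456/43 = 80.37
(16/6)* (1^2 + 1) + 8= 40/3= 13.33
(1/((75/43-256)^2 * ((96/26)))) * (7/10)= 12943/4413433440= 0.00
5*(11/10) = 11/2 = 5.50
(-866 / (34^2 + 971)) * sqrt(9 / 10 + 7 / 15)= -433 * sqrt(1230) / 31905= -0.48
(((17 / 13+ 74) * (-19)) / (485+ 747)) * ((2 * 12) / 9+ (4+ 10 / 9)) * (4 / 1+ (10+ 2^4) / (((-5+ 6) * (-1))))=93005 / 468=198.73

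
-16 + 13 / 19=-291 / 19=-15.32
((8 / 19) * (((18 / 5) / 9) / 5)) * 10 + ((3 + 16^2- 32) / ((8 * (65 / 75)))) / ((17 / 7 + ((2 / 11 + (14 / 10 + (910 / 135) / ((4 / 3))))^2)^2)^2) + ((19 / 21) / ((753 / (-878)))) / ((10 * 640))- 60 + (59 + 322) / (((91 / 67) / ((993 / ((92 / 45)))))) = 6684441927508684104379062752922806949366880729771 / 49082090613864586804537224416127365426294400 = 136189.02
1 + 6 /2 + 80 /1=84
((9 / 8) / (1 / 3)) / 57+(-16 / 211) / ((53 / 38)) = 8231 / 1699816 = 0.00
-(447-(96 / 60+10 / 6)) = -6656 / 15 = -443.73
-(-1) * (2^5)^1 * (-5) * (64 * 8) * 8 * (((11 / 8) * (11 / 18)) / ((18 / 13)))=-32215040 / 81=-397716.54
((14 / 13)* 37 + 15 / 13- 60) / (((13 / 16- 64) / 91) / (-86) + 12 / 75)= -113.05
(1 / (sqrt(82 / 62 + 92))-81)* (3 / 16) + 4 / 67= -16217 / 1072 + 3* sqrt(89683) / 46288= -15.11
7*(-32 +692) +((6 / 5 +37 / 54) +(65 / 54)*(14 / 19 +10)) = 23776571 / 5130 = 4634.81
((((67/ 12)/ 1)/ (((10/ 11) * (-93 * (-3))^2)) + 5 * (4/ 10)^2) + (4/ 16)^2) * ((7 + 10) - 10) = 112801927/ 18681840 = 6.04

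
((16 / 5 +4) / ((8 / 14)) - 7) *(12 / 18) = 56 / 15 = 3.73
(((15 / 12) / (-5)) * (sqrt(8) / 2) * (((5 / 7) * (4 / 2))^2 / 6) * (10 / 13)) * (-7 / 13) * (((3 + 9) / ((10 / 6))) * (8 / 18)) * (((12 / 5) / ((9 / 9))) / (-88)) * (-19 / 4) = 190 * sqrt(2) / 13013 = 0.02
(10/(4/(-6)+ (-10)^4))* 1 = 15/14999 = 0.00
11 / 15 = 0.73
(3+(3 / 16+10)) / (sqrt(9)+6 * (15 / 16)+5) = 211 / 218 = 0.97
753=753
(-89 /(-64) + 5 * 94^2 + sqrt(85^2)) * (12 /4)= 8499147 /64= 132799.17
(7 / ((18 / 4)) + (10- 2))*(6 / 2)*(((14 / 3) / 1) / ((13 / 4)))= 4816 / 117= 41.16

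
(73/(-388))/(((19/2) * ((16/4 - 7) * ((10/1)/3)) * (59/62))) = 2263/1087370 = 0.00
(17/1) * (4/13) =5.23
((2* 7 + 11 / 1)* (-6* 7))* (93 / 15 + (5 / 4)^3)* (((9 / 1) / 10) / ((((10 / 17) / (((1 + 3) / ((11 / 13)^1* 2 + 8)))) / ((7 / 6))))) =-4036123 / 640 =-6306.44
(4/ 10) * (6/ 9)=4/ 15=0.27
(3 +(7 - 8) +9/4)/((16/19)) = 323/64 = 5.05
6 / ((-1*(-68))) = 3 / 34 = 0.09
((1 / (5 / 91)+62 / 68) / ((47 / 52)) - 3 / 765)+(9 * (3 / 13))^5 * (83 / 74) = 4247059581907 / 65859209754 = 64.49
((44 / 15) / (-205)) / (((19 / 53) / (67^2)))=-10468348 / 58425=-179.18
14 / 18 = 7 / 9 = 0.78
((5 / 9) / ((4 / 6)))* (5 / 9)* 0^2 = 0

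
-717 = -717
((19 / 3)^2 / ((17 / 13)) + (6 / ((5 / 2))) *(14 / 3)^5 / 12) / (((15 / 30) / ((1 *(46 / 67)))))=649.94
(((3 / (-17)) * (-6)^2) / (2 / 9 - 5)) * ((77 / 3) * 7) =174636 / 731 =238.90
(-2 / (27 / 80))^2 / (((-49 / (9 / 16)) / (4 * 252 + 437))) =-2312000 / 3969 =-582.51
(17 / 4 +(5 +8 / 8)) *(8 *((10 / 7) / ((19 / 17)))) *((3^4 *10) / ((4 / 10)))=28228500 / 133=212244.36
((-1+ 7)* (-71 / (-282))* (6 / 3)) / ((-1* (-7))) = 142 / 329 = 0.43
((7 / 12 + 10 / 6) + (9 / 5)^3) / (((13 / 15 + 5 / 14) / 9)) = 59.44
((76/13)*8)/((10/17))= 5168/65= 79.51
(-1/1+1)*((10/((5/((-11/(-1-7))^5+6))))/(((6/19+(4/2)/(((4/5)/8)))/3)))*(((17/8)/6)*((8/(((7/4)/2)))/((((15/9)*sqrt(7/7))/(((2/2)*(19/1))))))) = 0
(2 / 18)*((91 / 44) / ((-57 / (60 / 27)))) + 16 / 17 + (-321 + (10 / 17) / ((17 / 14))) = -4690666454 / 14677443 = -319.58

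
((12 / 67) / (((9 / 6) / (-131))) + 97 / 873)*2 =-18730 / 603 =-31.06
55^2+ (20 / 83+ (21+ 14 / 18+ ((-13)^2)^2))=23611190 / 747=31608.02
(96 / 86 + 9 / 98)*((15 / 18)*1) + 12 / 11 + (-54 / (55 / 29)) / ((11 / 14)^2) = -44.02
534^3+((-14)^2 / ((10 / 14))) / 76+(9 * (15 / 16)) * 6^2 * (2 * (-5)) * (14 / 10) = 28931120471 / 190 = 152269055.11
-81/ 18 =-9/ 2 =-4.50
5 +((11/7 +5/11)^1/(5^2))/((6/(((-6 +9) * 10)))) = 2081/385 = 5.41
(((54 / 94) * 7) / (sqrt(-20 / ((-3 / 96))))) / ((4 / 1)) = 189 * sqrt(10) / 15040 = 0.04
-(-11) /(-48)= -11 /48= -0.23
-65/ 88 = -0.74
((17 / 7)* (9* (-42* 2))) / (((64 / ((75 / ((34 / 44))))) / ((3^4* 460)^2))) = -3865568973750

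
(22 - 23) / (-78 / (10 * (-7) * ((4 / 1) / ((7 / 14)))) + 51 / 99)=-1.53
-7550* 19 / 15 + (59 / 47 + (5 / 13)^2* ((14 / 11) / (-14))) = -9562.09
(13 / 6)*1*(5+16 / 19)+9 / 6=269 / 19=14.16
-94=-94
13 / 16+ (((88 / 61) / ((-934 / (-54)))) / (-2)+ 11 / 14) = 4966117 / 3190544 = 1.56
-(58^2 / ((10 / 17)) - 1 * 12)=-28534 / 5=-5706.80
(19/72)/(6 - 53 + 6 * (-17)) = -19/10728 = -0.00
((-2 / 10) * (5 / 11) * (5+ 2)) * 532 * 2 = -7448 / 11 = -677.09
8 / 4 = 2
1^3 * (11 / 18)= 11 / 18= 0.61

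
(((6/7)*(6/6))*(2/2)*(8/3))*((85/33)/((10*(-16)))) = -17/462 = -0.04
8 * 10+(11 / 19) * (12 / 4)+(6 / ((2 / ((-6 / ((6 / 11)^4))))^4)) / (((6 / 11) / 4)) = 9603507063658452881 / 165435457536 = 58049871.57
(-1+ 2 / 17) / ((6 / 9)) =-45 / 34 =-1.32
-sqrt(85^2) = -85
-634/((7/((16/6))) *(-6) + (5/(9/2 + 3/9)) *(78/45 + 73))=-73544/7141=-10.30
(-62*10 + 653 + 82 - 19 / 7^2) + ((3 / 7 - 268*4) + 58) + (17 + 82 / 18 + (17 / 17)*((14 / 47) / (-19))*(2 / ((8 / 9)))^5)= -177095157223 / 201632256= -878.31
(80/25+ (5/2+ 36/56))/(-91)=-222/3185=-0.07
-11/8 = -1.38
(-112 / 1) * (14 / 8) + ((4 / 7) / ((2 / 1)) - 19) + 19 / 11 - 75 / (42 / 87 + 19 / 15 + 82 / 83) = -261338225 / 1087163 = -240.39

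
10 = 10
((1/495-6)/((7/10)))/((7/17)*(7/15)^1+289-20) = -252365/7928382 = -0.03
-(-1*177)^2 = -31329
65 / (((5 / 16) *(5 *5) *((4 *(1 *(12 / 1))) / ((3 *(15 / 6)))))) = 13 / 10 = 1.30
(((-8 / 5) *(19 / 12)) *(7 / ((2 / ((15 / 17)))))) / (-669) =133 / 11373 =0.01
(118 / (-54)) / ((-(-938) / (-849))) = 16697 / 8442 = 1.98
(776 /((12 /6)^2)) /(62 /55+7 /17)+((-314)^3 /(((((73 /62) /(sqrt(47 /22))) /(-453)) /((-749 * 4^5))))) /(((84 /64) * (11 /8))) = 181390 /1439 - 2032456640475693056 * sqrt(1034) /8833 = -7399005127070355.50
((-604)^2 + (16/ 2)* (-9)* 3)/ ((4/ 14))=1276100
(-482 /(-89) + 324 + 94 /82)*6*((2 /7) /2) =7237326 /25543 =283.34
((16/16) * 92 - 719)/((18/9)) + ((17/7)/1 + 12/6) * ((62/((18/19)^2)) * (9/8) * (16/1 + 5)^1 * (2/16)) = 226537/384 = 589.94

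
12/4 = 3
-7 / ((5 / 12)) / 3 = -28 / 5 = -5.60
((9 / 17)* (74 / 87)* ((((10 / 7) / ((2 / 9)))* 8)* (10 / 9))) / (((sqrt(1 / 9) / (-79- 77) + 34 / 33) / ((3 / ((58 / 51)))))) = 66.02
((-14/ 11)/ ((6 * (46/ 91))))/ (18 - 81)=91/ 13662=0.01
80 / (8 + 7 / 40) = 3200 / 327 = 9.79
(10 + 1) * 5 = 55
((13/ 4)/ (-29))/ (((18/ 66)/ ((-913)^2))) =-119200367/ 348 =-342529.79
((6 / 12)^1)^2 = 1 / 4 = 0.25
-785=-785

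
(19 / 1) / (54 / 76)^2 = 27436 / 729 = 37.64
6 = 6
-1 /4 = -0.25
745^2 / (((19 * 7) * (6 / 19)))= 555025 / 42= 13214.88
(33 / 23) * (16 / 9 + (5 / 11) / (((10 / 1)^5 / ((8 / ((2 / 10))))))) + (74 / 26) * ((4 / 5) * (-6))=-4983083 / 448500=-11.11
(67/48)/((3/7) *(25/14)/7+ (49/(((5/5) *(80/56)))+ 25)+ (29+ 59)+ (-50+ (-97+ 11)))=114905/939216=0.12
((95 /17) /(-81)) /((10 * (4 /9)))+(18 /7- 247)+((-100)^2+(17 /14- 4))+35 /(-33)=919079125 /94248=9751.71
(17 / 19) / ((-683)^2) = 17 / 8863291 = 0.00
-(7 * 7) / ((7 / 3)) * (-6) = 126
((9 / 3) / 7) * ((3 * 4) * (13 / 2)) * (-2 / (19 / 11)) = -5148 / 133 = -38.71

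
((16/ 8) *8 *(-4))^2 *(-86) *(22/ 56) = -968704/ 7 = -138386.29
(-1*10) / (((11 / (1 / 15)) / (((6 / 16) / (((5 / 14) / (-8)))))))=28 / 55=0.51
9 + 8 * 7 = 65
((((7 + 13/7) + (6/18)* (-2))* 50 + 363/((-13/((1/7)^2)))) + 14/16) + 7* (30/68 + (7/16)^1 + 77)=496390801/519792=954.98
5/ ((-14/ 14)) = -5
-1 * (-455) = 455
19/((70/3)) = 57/70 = 0.81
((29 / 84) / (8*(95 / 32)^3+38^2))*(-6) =-59392 / 47403993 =-0.00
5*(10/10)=5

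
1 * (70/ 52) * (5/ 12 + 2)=1015/ 312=3.25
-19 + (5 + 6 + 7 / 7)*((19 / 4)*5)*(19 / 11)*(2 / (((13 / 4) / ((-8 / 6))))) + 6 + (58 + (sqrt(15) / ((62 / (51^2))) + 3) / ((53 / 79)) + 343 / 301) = -111.12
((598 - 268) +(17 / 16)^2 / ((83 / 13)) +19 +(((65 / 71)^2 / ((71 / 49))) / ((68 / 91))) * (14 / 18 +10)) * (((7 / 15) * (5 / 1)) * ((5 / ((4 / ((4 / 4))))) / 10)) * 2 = 2911939818402629 / 13962583415808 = 208.55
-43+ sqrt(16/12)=-43+ 2*sqrt(3)/3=-41.85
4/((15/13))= 52/15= 3.47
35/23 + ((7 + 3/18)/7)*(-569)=-561271/966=-581.03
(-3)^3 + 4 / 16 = -107 / 4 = -26.75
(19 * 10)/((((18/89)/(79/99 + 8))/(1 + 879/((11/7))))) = 4631524.95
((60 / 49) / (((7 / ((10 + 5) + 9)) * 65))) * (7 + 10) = 4896 / 4459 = 1.10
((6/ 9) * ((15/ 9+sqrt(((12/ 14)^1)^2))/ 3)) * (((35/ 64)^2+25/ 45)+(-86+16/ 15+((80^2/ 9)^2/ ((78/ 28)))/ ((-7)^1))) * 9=-89207542690361/ 679311360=-131320.55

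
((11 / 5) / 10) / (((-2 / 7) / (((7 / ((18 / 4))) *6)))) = -539 / 75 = -7.19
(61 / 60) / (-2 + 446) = 61 / 26640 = 0.00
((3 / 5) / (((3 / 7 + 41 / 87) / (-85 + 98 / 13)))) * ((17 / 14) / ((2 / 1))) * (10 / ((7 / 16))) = -8936118 / 12467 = -716.78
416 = 416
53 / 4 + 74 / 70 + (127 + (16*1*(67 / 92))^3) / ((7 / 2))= 856132141 / 1703380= 502.61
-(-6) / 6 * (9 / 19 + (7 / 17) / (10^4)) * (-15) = -4590399 / 646000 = -7.11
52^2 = 2704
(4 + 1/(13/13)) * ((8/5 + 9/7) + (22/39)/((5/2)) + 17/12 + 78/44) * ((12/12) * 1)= 126141/4004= 31.50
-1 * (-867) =867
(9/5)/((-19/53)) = -477/95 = -5.02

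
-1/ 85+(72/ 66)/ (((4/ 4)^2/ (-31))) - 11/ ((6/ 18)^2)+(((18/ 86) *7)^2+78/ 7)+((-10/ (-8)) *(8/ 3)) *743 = 85575735691/ 36305115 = 2357.13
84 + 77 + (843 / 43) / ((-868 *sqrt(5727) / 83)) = 161 - 281 *sqrt(5727) / 858452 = 160.98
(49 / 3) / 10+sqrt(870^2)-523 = 348.63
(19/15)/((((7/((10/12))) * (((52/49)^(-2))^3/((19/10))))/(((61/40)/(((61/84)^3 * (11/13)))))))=556700826918912/289049860420475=1.93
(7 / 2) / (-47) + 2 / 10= 59 / 470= 0.13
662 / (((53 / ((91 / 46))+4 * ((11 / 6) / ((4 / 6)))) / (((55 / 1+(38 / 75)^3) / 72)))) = 700554127637 / 52229812500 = 13.41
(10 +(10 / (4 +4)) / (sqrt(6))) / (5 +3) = 5 * sqrt(6) / 192 +5 / 4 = 1.31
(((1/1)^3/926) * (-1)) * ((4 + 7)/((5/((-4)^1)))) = 22/2315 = 0.01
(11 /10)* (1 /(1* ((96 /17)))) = 0.19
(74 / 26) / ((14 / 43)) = 1591 / 182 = 8.74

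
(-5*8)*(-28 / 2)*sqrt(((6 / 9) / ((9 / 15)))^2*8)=11200*sqrt(2) / 9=1759.91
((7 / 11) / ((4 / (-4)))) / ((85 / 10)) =-14 / 187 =-0.07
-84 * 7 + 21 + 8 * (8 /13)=-7307 /13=-562.08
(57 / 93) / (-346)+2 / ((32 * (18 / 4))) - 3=-1153729 / 386136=-2.99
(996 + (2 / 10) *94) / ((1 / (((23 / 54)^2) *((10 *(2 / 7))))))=2684146 / 5103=525.99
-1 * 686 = -686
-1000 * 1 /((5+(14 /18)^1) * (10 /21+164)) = -23625 /22451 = -1.05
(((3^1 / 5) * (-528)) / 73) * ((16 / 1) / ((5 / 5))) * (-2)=50688 / 365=138.87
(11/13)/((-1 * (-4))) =11/52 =0.21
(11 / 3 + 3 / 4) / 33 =53 / 396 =0.13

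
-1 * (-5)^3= 125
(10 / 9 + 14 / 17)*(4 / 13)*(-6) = -3.57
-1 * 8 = -8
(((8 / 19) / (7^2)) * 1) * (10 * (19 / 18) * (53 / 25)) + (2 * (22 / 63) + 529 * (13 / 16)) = 15195209 / 35280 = 430.70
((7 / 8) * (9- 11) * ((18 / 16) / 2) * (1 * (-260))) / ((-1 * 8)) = -4095 / 128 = -31.99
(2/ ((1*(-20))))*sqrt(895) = -sqrt(895)/ 10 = -2.99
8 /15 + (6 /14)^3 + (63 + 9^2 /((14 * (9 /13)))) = 740563 /10290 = 71.97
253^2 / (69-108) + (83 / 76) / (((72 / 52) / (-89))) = -30436507 / 17784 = -1711.45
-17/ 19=-0.89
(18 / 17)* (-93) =-98.47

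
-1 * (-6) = 6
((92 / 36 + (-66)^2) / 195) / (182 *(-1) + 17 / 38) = -1490626 / 12107745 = -0.12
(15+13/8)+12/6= 149/8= 18.62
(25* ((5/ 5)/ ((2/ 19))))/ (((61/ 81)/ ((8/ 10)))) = 15390/ 61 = 252.30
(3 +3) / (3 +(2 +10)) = 2 / 5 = 0.40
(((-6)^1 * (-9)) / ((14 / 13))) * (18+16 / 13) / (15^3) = 2 / 7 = 0.29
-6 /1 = -6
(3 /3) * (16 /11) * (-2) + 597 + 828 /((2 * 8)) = 28417 /44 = 645.84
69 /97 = 0.71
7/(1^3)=7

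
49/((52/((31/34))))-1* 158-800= -1692225/1768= -957.14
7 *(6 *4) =168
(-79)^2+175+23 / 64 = 410647 / 64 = 6416.36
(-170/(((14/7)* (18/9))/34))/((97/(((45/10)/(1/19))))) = -247095/194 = -1273.69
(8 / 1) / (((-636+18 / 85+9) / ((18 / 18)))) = -680 / 53277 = -0.01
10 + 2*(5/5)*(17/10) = 13.40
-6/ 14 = -3/ 7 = -0.43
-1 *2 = -2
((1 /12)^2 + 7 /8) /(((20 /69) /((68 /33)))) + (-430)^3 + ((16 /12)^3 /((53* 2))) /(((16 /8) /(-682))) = -100121576667097 /1259280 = -79507001.36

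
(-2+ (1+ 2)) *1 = 1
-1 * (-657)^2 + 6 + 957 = -430686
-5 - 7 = -12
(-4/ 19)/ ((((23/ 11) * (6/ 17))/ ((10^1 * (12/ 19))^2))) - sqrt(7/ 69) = -1795200/ 157757 - sqrt(483)/ 69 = -11.70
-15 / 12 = -5 / 4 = -1.25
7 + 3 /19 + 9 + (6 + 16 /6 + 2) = 1529 /57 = 26.82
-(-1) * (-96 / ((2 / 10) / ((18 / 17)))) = -8640 / 17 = -508.24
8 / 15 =0.53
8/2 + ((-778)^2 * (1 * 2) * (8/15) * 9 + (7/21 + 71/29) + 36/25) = 12638347802/2175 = 5810734.62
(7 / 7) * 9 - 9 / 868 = 7803 / 868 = 8.99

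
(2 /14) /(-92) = -1 /644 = -0.00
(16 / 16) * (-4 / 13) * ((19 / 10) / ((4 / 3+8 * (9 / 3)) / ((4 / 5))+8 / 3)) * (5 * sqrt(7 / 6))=-19 * sqrt(42) / 1339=-0.09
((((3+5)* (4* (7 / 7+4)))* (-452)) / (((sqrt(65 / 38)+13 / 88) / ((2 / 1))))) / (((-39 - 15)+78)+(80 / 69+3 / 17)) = 36382720 / 72851 - 84254720* sqrt(2470) / 947063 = -3922.03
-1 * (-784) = 784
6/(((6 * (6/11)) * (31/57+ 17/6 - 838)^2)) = 23826/9052951609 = 0.00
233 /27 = 8.63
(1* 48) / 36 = 4 / 3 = 1.33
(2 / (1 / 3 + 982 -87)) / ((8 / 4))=0.00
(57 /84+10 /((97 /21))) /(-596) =-7723 /1618736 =-0.00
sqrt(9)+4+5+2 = 14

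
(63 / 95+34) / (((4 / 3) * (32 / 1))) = 9879 / 12160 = 0.81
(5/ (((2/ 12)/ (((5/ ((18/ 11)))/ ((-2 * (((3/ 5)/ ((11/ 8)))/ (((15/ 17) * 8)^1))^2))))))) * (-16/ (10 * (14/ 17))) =8318750/ 357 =23301.82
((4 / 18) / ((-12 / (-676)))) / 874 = 169 / 11799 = 0.01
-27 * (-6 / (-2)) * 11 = -891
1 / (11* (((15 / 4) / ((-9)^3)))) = -972 / 55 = -17.67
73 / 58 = 1.26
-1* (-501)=501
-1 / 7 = -0.14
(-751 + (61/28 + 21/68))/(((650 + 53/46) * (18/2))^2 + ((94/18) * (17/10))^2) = -190834448850/8756058647948563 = -0.00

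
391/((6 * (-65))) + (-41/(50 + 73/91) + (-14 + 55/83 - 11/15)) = -264047917/16627390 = -15.88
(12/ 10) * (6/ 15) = 12/ 25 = 0.48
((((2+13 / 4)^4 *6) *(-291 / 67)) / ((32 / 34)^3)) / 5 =-834138538569 / 175636480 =-4749.23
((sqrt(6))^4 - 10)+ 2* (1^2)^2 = 28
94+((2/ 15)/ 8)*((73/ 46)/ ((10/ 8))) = 324373/ 3450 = 94.02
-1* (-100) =100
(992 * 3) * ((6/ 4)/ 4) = 1116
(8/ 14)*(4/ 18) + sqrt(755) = 8/ 63 + sqrt(755) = 27.60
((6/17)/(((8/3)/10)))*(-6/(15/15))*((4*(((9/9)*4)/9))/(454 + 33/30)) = -800/25789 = -0.03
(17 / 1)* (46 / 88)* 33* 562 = 329613 / 2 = 164806.50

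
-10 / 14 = -5 / 7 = -0.71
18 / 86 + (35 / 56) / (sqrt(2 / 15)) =9 / 43 + 5*sqrt(30) / 16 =1.92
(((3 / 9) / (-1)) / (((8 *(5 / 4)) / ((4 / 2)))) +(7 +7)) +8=329 / 15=21.93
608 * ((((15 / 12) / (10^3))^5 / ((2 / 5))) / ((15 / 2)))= 19 / 30720000000000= 0.00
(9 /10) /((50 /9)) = 81 /500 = 0.16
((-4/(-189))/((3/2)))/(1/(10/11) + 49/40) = 320/52731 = 0.01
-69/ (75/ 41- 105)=943/ 1410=0.67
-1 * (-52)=52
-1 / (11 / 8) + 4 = 36 / 11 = 3.27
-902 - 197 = -1099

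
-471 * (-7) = 3297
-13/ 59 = -0.22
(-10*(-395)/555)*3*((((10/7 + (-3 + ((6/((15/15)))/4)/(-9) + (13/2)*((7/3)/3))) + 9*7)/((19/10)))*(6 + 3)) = 33006200/4921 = 6707.21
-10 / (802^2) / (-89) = 5 / 28622578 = 0.00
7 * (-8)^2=448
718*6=4308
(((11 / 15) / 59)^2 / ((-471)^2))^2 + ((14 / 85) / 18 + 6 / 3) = 2.01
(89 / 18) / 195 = 89 / 3510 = 0.03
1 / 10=0.10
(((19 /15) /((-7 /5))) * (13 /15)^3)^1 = -41743 /70875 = -0.59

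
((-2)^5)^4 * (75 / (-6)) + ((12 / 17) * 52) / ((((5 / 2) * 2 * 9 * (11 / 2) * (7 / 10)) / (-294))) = -2451058048 / 187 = -13107262.29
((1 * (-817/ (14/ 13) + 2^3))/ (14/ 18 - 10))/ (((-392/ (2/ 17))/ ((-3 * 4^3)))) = 2269944/ 483973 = 4.69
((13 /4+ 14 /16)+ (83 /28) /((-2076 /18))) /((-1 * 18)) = -6619 /29064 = -0.23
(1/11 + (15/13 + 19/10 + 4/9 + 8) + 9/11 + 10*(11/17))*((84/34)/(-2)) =-28912177/1239810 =-23.32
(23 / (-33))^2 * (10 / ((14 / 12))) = 10580 / 2541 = 4.16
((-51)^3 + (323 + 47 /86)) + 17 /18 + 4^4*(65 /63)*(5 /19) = -6807400147 /51471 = -132257.00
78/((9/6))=52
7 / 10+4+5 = 97 / 10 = 9.70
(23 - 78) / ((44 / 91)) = -455 / 4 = -113.75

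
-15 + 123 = 108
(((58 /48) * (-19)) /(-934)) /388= 551 /8697408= 0.00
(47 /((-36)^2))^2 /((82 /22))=24299 /68864256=0.00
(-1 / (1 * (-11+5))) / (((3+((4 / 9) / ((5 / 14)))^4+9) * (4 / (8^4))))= 174960000 / 14760499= 11.85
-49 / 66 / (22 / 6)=-49 / 242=-0.20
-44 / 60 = -11 / 15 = -0.73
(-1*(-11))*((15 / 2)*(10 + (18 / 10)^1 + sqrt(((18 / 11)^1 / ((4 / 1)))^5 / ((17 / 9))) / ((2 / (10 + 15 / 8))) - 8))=351.65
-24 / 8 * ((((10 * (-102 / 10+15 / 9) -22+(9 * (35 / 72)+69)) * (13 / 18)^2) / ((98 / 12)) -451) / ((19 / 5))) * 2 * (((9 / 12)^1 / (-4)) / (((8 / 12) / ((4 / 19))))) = -42.37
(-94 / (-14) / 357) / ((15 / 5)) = 47 / 7497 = 0.01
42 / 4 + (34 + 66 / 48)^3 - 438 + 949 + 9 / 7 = 44790.73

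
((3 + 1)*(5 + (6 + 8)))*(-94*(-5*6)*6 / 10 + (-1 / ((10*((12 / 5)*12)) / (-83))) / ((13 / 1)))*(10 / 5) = 120363689 / 468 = 257187.37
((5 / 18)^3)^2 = 15625 / 34012224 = 0.00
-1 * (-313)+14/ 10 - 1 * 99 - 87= 642/ 5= 128.40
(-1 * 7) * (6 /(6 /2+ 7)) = -21 /5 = -4.20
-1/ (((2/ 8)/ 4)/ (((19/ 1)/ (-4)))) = 76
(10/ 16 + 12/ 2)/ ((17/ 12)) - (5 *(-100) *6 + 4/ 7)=714977/ 238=3004.11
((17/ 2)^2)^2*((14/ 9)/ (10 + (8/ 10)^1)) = 2923235/ 3888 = 751.86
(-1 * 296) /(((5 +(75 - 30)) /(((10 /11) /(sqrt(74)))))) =-4 * sqrt(74) /55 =-0.63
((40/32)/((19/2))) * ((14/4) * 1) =35/76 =0.46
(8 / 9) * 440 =391.11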